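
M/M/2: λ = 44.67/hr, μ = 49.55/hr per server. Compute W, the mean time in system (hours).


a = 0.9015; ρ = 0.4508; P₀ = 0.378591
Lq = P₀·a^c·ρ/(c!(1−ρ)²) = 0.22988
Wq = Lq/λ = 0.22988/44.67 = 0.005146 hr
W = Wq + 1/μ = 0.005146 + 0.02018 = 0.02533 hr

Final: 0.02533 hr


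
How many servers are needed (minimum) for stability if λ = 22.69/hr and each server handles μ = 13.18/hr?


Stability requires cμ > λ ⇔ c > λ/μ.
λ/μ = 22.69/13.18 = 1.7215
Minimum integer c = ⌊1.7215⌋ + 1 = 2
Check: 2·13.18 = 26.36 > 22.69, while 1·13.18 = 13.18 ≤ 22.69

Final: 2 servers


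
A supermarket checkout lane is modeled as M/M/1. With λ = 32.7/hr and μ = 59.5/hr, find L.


ρ = λ/μ = 32.7/59.5 = 0.5496
L = ρ/(1−ρ) = 0.5496/(1 − 0.5496) = 0.5496/0.4504 = 1.2201

Final: 1.2201


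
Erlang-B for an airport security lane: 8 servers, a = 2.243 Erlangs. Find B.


B(c,a) = (a^c/c!) / Σ_{k=0}^{c} a^k/k!
a^8/8! = 0.015890
Σ terms (k=0..8): 1.00000 + 2.24300 + 2.51552 + 1.88077 + 1.05464 + 0.47311 + 0.17687 + 0.05667 + 0.01589 = 9.416483
B = 0.015890/9.416483 = 0.001687

Final: 0.001687


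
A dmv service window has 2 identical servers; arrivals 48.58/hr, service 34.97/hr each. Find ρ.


ρ = λ/(cμ) = 48.58/(2·34.97) = 48.58/69.94 = 0.6946

Final: 0.6946


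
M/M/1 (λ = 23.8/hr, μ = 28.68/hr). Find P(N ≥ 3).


ρ = 23.8/28.68 = 0.8298
P(N ≥ n) = ρ^n = 0.8298^3 = 0.571470

Final: 0.571470


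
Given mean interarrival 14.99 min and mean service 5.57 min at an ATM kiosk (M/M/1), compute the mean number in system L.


λ = 60/14.99 = 4.0027 /hr
μ = 60/5.57 = 10.7720 /hr
ρ = λ/μ = 4.0027/10.7720 = 0.3716
L = ρ/(1−ρ) = 0.3716/0.6284 = 0.5913

Final: 0.5913


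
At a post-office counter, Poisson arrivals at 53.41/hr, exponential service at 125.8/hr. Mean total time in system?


W = 1/(μ−λ) = 1/(125.8 − 53.41) = 1/72.39 = 0.01381 hr

Final: 0.01381 hr


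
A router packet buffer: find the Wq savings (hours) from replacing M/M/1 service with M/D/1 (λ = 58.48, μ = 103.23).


ρ = 58.48/103.23 = 0.5665
Wq(M/M/1) = ρ/(μ−λ) = 0.5665/44.75 = 0.01266 hr
Wq(M/D/1) = ρ/(2(μ−λ)) = 0.006330 hr
Savings = 0.01266 − 0.006330 = 0.006330 hr

Final: 0.006330 hr


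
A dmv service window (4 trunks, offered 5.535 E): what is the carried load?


B(4,5.535) = 0.438314 (Erlang-B)
Carried load = a(1 − B) = 5.535·(1 − 0.438314) = 5.535·0.561686 = 3.1089 E

Final: 3.1089 Erlangs


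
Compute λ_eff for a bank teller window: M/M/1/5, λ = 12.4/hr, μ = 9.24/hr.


ρ = 1.3420; P_K = (1−ρ)ρ^5/(1−ρ^6) = 0.307479
λ_eff = λ(1 − P_K) = 12.4·(1 − 0.307479) = 12.4·0.692521 = 8.5873 /hr

Final: 8.5873 /hr


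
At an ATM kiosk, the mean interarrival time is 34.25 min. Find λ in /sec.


λ = 1/(interarrival time) in consistent units.
1 second = 0.0166667 min, so λ = 0.0166667/34.25 = 0.0004866 per second

Final: 0.0004866 /sec


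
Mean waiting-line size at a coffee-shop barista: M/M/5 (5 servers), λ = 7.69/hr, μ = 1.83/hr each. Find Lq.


a = λ/μ = 4.2022; ρ = a/5 = 0.8404
P₀ = 0.009274
Lq = P₀·a^c·ρ / (c!·(1−ρ)²) = 0.009274·1310.31662·0.8404/(120·0.02546)
= 3.34289

Final: 3.34289


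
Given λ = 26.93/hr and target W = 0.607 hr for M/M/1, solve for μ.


W = 1/(μ−λ) ⇒ μ − λ = 1/W = 1/0.607 = 1.6474
μ = λ + 1/W = 26.93 + 1.6474 = 28.5774 per hr

Final: 28.5774 /hr


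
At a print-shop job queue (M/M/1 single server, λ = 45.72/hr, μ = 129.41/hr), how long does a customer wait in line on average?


ρ = 45.72/129.41 = 0.3533
Wq = ρ/(μ−λ) = 0.3533/(129.41 − 45.72) = 0.3533/83.69 = 0.004221 hr

Final: 0.004221 hr


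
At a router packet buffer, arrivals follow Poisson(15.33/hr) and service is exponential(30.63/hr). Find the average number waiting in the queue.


ρ = 15.33/30.63 = 0.5005
Lq = ρ²/(1−ρ) = 0.2505/0.4995 = 0.5015

Final: 0.5015


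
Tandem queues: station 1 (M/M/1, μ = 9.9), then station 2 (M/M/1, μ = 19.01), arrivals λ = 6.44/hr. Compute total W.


Each node sees arrival rate λ = 6.44/hr (tandem ⇒ throughput preserved).
W₁ = 1/(μ₁−λ) = 1/(9.9−6.44) = 0.28902 hr
W₂ = 1/(μ₂−λ) = 1/(19.01−6.44) = 0.07955 hr
W_total = W₁ + W₂ = 0.28902 + 0.07955 = 0.36857 hr

Final: 0.36857 hr


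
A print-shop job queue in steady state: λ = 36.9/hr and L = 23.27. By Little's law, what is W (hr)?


W = L/λ = 23.27/36.9 = 0.6306 hr

Final: 0.6306 hr


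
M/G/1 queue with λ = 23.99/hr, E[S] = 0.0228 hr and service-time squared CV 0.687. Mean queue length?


ρ = λ·E[S] = 23.99·0.0228 = 0.5470
Lq = ρ²(1+C_s²)/(2(1−ρ)) = 0.2992·(1+0.687)/(2·0.4530)
= 0.2992·1.6870/0.9061 = 0.55704

Final: 0.55704


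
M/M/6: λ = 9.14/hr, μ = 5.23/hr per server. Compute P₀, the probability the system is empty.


a = λ/μ = 9.14/5.23 = 1.7476; ρ = a/c = 0.2913
Σ_{k=0}^{5} a^k/k! (terms k=0..5) = 1.00000 + 1.74761 + 1.52707 + 0.88957 + 0.38866 + 0.13584 = 5.68876
Tail: a^6/(6!(1−ρ)) = 28.48833/(720·0.7087) = 0.05583
P₀ = 1/(5.68876 + 0.05583) = 1/5.74458 = 0.174077

Final: 0.174077


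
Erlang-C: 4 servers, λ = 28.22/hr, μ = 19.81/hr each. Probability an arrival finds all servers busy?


a = λ/μ = 1.4245; ρ = a/4 = 0.3561
P₀ = 0.238808 (from M/M/c formula)
C(c,a) = [a^c/(c!(1−ρ))]·P₀ = [4.11804/(24·0.6439)]·0.238808
= 0.26649·0.238808 = 0.063640

Final: 0.063640


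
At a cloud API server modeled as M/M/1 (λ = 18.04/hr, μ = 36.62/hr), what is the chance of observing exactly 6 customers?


ρ = 18.04/36.62 = 0.4926
P_n = (1−ρ)·ρ^n = (1 − 0.4926)·0.4926^6 = 0.5074·0.014293 = 0.007252

Final: 0.007252


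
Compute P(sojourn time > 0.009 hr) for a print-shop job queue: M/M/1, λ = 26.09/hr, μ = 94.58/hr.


W ~ Exponential(μ−λ) for M/M/1.
μ − λ = 94.58 − 26.09 = 68.4900
P(W > t) = e^{−(μ−λ)t} = e^{−0.6164} = 0.539879

Final: 0.539879


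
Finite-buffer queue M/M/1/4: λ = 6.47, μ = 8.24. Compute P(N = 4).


ρ = λ/μ = 6.47/8.24 = 0.7852
P_K = (1−ρ)ρ^K/(1−ρ^(K+1)) = (0.2148·0.380109)/(1 − 0.298459)
= 0.081650/0.701541 = 0.116386

Final: 0.116386


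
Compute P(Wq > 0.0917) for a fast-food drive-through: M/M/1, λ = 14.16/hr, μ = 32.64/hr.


ρ = 14.16/32.64 = 0.4338
P(Wq > t) = ρ·e^{−(μ−λ)t} = 0.4338·e^{−1.6946}
= 0.4338·0.183670 = 0.079680

Final: 0.079680


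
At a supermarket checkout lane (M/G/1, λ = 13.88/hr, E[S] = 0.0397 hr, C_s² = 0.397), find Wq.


ρ = λ·E[S] = 13.88·0.0397 = 0.5510
E[S²] = E[S]²(1+C_s²) = 0.0397²·(1+0.397) = 0.002202
Wq = λ·E[S²]/(2(1−ρ)) = 13.88·0.002202/(2·0.4490) = 0.03403 hr

Final: 0.03403 hr


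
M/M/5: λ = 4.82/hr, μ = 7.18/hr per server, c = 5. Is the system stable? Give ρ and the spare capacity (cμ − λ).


Total capacity cμ = 5·7.18 = 35.90/hr
ρ = λ/(cμ) = 4.82/35.90 = 0.1343
Stable ⇔ ρ < 1: YES
Spare capacity = cμ − λ = 35.90 − 4.82 = 31.08/hr

Final: ρ = 0.1343; stable; margin = 31.08/hr


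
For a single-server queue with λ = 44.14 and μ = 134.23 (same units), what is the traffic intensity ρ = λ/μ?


ρ = λ/μ = 44.14/134.23 = 0.3288

Final: 0.3288


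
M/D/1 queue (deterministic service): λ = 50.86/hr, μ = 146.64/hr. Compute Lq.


ρ = 50.86/146.64 = 0.3468
M/D/1: Lq = ρ²/(2(1−ρ)) = 0.1203/(2·0.6532) = 0.09209

Final: 0.09209


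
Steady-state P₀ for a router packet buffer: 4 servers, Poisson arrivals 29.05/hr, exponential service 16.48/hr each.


a = λ/μ = 29.05/16.48 = 1.7627; ρ = a/c = 0.4407
Σ_{k=0}^{3} a^k/k! (terms k=0..3) = 1.00000 + 1.76274 + 1.55363 + 0.91288 = 5.22926
Tail: a^4/(4!(1−ρ)) = 9.65508/(24·0.5593) = 0.71926
P₀ = 1/(5.22926 + 0.71926) = 1/5.94852 = 0.168109

Final: 0.168109


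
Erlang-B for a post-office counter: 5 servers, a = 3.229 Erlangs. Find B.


B(c,a) = (a^c/c!) / Σ_{k=0}^{c} a^k/k!
a^5/5! = 2.925223
Σ terms (k=0..5): 1.00000 + 3.22900 + 5.21322 + 5.61116 + 4.52961 + 2.92522 = 22.508218
B = 2.925223/22.508218 = 0.129962

Final: 0.129962


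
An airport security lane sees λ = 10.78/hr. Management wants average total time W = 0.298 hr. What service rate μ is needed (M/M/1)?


W = 1/(μ−λ) ⇒ μ − λ = 1/W = 1/0.298 = 3.3557
μ = λ + 1/W = 10.78 + 3.3557 = 14.1357 per hr

Final: 14.1357 /hr


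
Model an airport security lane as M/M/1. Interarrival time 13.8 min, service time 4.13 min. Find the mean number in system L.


λ = 60/13.8 = 4.3478 /hr
μ = 60/4.13 = 14.5278 /hr
ρ = λ/μ = 4.3478/14.5278 = 0.2993
L = ρ/(1−ρ) = 0.2993/0.7007 = 0.4271

Final: 0.4271


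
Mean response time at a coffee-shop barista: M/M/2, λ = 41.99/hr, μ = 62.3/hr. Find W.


a = 0.6740; ρ = 0.3370; P₀ = 0.495888
Lq = P₀·a^c·ρ/(c!(1−ρ)²) = 0.08635
Wq = Lq/λ = 0.08635/41.99 = 0.002056 hr
W = Wq + 1/μ = 0.002056 + 0.01605 = 0.01811 hr

Final: 0.01811 hr


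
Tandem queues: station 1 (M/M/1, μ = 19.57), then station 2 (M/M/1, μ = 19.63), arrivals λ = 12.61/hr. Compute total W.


Each node sees arrival rate λ = 12.61/hr (tandem ⇒ throughput preserved).
W₁ = 1/(μ₁−λ) = 1/(19.57−12.61) = 0.14368 hr
W₂ = 1/(μ₂−λ) = 1/(19.63−12.61) = 0.14245 hr
W_total = W₁ + W₂ = 0.14368 + 0.14245 = 0.28613 hr

Final: 0.28613 hr


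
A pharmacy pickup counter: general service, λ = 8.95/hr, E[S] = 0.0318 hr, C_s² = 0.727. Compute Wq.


ρ = λ·E[S] = 8.95·0.0318 = 0.2846
E[S²] = E[S]²(1+C_s²) = 0.0318²·(1+0.727) = 0.001746
Wq = λ·E[S²]/(2(1−ρ)) = 8.95·0.001746/(2·0.7154) = 0.01092 hr

Final: 0.01092 hr


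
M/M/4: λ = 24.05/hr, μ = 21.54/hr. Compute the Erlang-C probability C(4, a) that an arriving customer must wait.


a = λ/μ = 1.1165; ρ = a/4 = 0.2791
P₀ = 0.326621 (from M/M/c formula)
C(c,a) = [a^c/(c!(1−ρ))]·P₀ = [1.55409/(24·0.7209)]·0.326621
= 0.08983·0.326621 = 0.029340

Final: 0.029340


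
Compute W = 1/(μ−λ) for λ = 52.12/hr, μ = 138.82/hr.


W = 1/(μ−λ) = 1/(138.82 − 52.12) = 1/86.70 = 0.01153 hr

Final: 0.01153 hr


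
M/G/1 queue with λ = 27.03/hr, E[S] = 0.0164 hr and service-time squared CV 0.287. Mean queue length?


ρ = λ·E[S] = 27.03·0.0164 = 0.4433
Lq = ρ²(1+C_s²)/(2(1−ρ)) = 0.1965·(1+0.287)/(2·0.5567)
= 0.1965·1.2870/1.1134 = 0.22714

Final: 0.22714


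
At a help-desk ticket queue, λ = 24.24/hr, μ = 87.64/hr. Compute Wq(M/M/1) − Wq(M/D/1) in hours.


ρ = 24.24/87.64 = 0.2766
Wq(M/M/1) = ρ/(μ−λ) = 0.2766/63.40 = 0.004363 hr
Wq(M/D/1) = ρ/(2(μ−λ)) = 0.002181 hr
Savings = 0.004363 − 0.002181 = 0.002181 hr

Final: 0.002181 hr


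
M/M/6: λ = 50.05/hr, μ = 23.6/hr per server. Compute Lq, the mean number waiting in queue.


a = λ/μ = 2.1208; ρ = a/6 = 0.3535
P₀ = 0.119687
Lq = P₀·a^c·ρ / (c!·(1−ρ)²) = 0.119687·90.98137·0.3535/(720·0.41801)
= 0.01279

Final: 0.01279


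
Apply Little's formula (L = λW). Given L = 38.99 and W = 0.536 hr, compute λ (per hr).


λ = L/W = 38.99/0.536 = 72.7425 /hr

Final: 72.7425 /hr


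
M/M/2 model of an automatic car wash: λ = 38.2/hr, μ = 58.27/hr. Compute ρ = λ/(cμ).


ρ = λ/(cμ) = 38.2/(2·58.27) = 38.2/116.54 = 0.3278

Final: 0.3278


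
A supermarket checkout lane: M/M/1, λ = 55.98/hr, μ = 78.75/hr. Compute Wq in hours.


ρ = 55.98/78.75 = 0.7109
Wq = ρ/(μ−λ) = 0.7109/(78.75 − 55.98) = 0.7109/22.77 = 0.03122 hr

Final: 0.03122 hr


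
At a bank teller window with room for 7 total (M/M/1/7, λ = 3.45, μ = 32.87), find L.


ρ = 3.45/32.87 = 0.1050
L = ρ[1 − (K+1)ρ^K + Kρ^(K+1)] / [(1−ρ)(1−ρ^(K+1))]
Numerator: 0.1050·(1 − 8·0.0000001403 + 7·0.00000001473) = 0.104959
Denominator: (0.8950)·(1.000000) = 0.895041
L = 0.104959/0.895041 = 0.1173

Final: 0.1173


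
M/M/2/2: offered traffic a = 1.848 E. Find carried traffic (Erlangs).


B(2,1.848) = 0.374829 (Erlang-B)
Carried load = a(1 − B) = 1.848·(1 − 0.374829) = 1.848·0.625171 = 1.1553 E

Final: 1.1553 Erlangs


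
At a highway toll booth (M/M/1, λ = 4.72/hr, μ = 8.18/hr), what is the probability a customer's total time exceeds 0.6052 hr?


W ~ Exponential(μ−λ) for M/M/1.
μ − λ = 8.18 − 4.72 = 3.4600
P(W > t) = e^{−(μ−λ)t} = e^{−2.0940} = 0.123194

Final: 0.123194


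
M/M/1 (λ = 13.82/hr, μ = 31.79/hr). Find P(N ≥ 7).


ρ = 13.82/31.79 = 0.4347
P(N ≥ n) = ρ^n = 0.4347^7 = 0.002934

Final: 0.002934


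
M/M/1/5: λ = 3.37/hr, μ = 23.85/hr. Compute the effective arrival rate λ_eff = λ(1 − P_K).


ρ = 0.1413; P_K = (1−ρ)ρ^5/(1−ρ^6) = 0.00004837
λ_eff = λ(1 − P_K) = 3.37·(1 − 0.00004837) = 3.37·0.999952 = 3.3698 /hr

Final: 3.3698 /hr


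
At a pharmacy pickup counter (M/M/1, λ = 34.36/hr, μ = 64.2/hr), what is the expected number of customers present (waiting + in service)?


ρ = λ/μ = 34.36/64.2 = 0.5352
L = ρ/(1−ρ) = 0.5352/(1 − 0.5352) = 0.5352/0.4648 = 1.1515

Final: 1.1515


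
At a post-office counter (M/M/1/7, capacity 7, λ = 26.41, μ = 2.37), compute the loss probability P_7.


ρ = λ/μ = 26.41/2.37 = 11.1435
P_K = (1−ρ)ρ^K/(1−ρ^(K+1)) = (-10.1435·21337345.347410)/(1 − 237771852.584426)
= -216434507.237017/-237771851.584426 = 0.910261

Final: 0.910261


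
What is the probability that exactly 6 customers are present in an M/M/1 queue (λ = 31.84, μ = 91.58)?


ρ = 31.84/91.58 = 0.3477
P_n = (1−ρ)·ρ^n = (1 − 0.3477)·0.3477^6 = 0.6523·0.001766 = 0.001152

Final: 0.001152


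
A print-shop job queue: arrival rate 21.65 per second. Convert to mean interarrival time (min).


Mean interarrival time = 1/λ = 1/21.65 second = 0.04619 second
In minutes: 0.04619 × 0.0166667 = 0.0007698 min

Final: 0.0007698 min


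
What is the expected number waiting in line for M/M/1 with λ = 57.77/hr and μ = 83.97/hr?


ρ = 57.77/83.97 = 0.6880
Lq = ρ²/(1−ρ) = 0.4733/0.3120 = 1.5170

Final: 1.5170


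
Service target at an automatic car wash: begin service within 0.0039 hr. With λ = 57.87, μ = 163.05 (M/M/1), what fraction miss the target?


ρ = 57.87/163.05 = 0.3549
P(Wq > t) = ρ·e^{−(μ−λ)t} = 0.3549·e^{−0.4102}
= 0.3549·0.663516 = 0.235496

Final: 0.235496


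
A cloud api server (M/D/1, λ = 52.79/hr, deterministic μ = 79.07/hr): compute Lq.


ρ = 52.79/79.07 = 0.6676
M/D/1: Lq = ρ²/(2(1−ρ)) = 0.4457/(2·0.3324) = 0.67056

Final: 0.67056


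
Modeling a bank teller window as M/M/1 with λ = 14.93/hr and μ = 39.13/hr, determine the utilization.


ρ = λ/μ = 14.93/39.13 = 0.3815

Final: 0.3815


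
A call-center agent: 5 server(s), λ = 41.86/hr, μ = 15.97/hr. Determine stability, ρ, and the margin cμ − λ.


Total capacity cμ = 5·15.97 = 79.85/hr
ρ = λ/(cμ) = 41.86/79.85 = 0.5242
Stable ⇔ ρ < 1: YES
Spare capacity = cμ − λ = 79.85 − 41.86 = 37.99/hr

Final: ρ = 0.5242; stable; margin = 37.99/hr


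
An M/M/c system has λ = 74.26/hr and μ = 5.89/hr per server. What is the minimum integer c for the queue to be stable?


Stability requires cμ > λ ⇔ c > λ/μ.
λ/μ = 74.26/5.89 = 12.6078
Minimum integer c = ⌊12.6078⌋ + 1 = 13
Check: 13·5.89 = 76.57 > 74.26, while 12·5.89 = 70.68 ≤ 74.26

Final: 13 servers


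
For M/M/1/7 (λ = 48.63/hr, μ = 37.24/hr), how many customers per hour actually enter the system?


ρ = 1.3059; P_K = (1−ρ)ρ^7/(1−ρ^8) = 0.265632
λ_eff = λ(1 − P_K) = 48.63·(1 − 0.265632) = 48.63·0.734368 = 35.7123 /hr

Final: 35.7123 /hr


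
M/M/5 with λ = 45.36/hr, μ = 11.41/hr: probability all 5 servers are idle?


a = λ/μ = 45.36/11.41 = 3.9755; ρ = a/c = 0.7951
Σ_{k=0}^{4} a^k/k! (terms k=0..4) = 1.00000 + 3.97546 + 7.90214 + 10.47155 + 10.40731 = 33.75646
Tail: a^5/(5!(1−ρ)) = 992.97201/(120·0.2049) = 40.38284
P₀ = 1/(33.75646 + 40.38284) = 1/74.13930 = 0.013488

Final: 0.013488


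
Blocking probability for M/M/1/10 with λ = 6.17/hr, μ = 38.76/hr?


ρ = λ/μ = 6.17/38.76 = 0.1592
P_K = (1−ρ)ρ^K/(1−ρ^(K+1)) = (0.8408·0.00000001045)/(1 − 0.000000001663)
= 0.000000008784/1.000000 = 0.000000008784

Final: 0.000000008784


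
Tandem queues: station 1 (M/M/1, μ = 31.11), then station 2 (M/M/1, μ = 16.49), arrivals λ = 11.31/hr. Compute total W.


Each node sees arrival rate λ = 11.31/hr (tandem ⇒ throughput preserved).
W₁ = 1/(μ₁−λ) = 1/(31.11−11.31) = 0.05051 hr
W₂ = 1/(μ₂−λ) = 1/(16.49−11.31) = 0.19305 hr
W_total = W₁ + W₂ = 0.05051 + 0.19305 = 0.24356 hr

Final: 0.24356 hr


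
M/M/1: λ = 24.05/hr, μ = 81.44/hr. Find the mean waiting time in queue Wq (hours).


ρ = 24.05/81.44 = 0.2953
Wq = ρ/(μ−λ) = 0.2953/(81.44 − 24.05) = 0.2953/57.39 = 0.005146 hr

Final: 0.005146 hr


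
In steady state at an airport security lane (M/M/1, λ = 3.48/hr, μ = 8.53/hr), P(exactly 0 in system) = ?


ρ = 3.48/8.53 = 0.4080
P_n = (1−ρ)·ρ^n = (1 − 0.4080)·0.4080^0 = 0.5920·1.000000 = 0.592028

Final: 0.592028


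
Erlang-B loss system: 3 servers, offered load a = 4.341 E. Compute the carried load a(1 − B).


B(3,4.341) = 0.480116 (Erlang-B)
Carried load = a(1 − B) = 4.341·(1 − 0.480116) = 4.341·0.519884 = 2.2568 E

Final: 2.2568 Erlangs


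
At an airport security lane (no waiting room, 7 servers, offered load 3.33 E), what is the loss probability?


B(c,a) = (a^c/c!) / Σ_{k=0}^{c} a^k/k!
a^7/7! = 0.900905
Σ terms (k=0..7): 1.00000 + 3.33000 + 5.54445 + 6.15434 + 5.12349 + 3.41224 + 1.89379 + 0.90091 = 27.359220
B = 0.900905/27.359220 = 0.032929

Final: 0.032929


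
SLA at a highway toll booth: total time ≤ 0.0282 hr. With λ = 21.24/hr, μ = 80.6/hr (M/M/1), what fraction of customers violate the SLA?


W ~ Exponential(μ−λ) for M/M/1.
μ − λ = 80.6 − 21.24 = 59.3600
P(W > t) = e^{−(μ−λ)t} = e^{−1.6740} = 0.187505

Final: 0.187505


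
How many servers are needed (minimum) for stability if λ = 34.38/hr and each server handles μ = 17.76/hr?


Stability requires cμ > λ ⇔ c > λ/μ.
λ/μ = 34.38/17.76 = 1.9358
Minimum integer c = ⌊1.9358⌋ + 1 = 2
Check: 2·17.76 = 35.52 > 34.38, while 1·17.76 = 17.76 ≤ 34.38

Final: 2 servers


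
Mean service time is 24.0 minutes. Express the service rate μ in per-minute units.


μ = 1/(service time) in consistent units.
1 minute = 1 min, so μ = 1/24.0 = 0.04167 per minute

Final: 0.04167 /min


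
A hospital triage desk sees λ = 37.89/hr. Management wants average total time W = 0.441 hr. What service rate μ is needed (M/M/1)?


W = 1/(μ−λ) ⇒ μ − λ = 1/W = 1/0.441 = 2.2676
μ = λ + 1/W = 37.89 + 2.2676 = 40.1576 per hr

Final: 40.1576 /hr


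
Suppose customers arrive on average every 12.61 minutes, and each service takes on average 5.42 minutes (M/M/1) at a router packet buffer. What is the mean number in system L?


λ = 60/12.61 = 4.7581 /hr
μ = 60/5.42 = 11.0701 /hr
ρ = λ/μ = 4.7581/11.0701 = 0.4298
L = ρ/(1−ρ) = 0.4298/0.5702 = 0.7538

Final: 0.7538


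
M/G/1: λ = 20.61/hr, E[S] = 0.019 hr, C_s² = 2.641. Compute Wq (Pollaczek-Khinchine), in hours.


ρ = λ·E[S] = 20.61·0.019 = 0.3916
E[S²] = E[S]²(1+C_s²) = 0.019²·(1+2.641) = 0.001314
Wq = λ·E[S²]/(2(1−ρ)) = 20.61·0.001314/(2·0.6084) = 0.02226 hr

Final: 0.02226 hr


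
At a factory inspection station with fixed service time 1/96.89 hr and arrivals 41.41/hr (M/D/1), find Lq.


ρ = 41.41/96.89 = 0.4274
M/D/1: Lq = ρ²/(2(1−ρ)) = 0.1827/(2·0.5726) = 0.15950

Final: 0.15950


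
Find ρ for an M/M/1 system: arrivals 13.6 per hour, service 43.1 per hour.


ρ = λ/μ = 13.6/43.1 = 0.3155

Final: 0.3155


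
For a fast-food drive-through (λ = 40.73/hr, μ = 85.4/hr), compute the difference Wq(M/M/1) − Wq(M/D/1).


ρ = 40.73/85.4 = 0.4769
Wq(M/M/1) = ρ/(μ−λ) = 0.4769/44.67 = 0.01068 hr
Wq(M/D/1) = ρ/(2(μ−λ)) = 0.005338 hr
Savings = 0.01068 − 0.005338 = 0.005338 hr

Final: 0.005338 hr


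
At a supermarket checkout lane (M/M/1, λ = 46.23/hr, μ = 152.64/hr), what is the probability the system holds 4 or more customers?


ρ = 46.23/152.64 = 0.3029
P(N ≥ n) = ρ^n = 0.3029^4 = 0.008414

Final: 0.008414


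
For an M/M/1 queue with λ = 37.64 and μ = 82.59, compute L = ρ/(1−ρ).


ρ = λ/μ = 37.64/82.59 = 0.4557
L = ρ/(1−ρ) = 0.4557/(1 − 0.4557) = 0.4557/0.5443 = 0.8374

Final: 0.8374


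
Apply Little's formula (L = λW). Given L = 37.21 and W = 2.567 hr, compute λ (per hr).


λ = L/W = 37.21/2.567 = 14.4955 /hr

Final: 14.4955 /hr


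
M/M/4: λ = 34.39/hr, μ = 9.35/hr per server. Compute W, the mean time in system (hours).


a = 3.6781; ρ = 0.9195; P₀ = 0.008735
Lq = P₀·a^c·ρ/(c!(1−ρ)²) = 9.45573
Wq = Lq/λ = 9.45573/34.39 = 0.27496 hr
W = Wq + 1/μ = 0.27496 + 0.10695 = 0.38191 hr

Final: 0.38191 hr


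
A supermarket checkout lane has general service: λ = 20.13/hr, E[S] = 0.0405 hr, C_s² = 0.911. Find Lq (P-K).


ρ = λ·E[S] = 20.13·0.0405 = 0.8153
Lq = ρ²(1+C_s²)/(2(1−ρ)) = 0.6647·(1+0.911)/(2·0.1847)
= 0.6647·1.9110/0.3695 = 3.43779

Final: 3.43779


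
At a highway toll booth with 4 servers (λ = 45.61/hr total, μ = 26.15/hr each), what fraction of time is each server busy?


ρ = λ/(cμ) = 45.61/(4·26.15) = 45.61/104.60 = 0.4360

Final: 0.4360


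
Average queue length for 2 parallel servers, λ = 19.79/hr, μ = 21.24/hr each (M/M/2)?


a = λ/μ = 0.9317; ρ = a/2 = 0.4659
P₀ = 0.364381
Lq = P₀·a^c·ρ / (c!·(1−ρ)²) = 0.364381·0.86813·0.4659/(2·0.28530)
= 0.25827

Final: 0.25827


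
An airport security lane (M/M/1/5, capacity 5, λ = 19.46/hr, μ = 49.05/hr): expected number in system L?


ρ = 19.46/49.05 = 0.3967
L = ρ[1 − (K+1)ρ^K + Kρ^(K+1)] / [(1−ρ)(1−ρ^(K+1))]
Numerator: 0.3967·(1 − 6·0.009829 + 5·0.003900) = 0.381076
Denominator: (0.6033)·(0.996100) = 0.600909
L = 0.381076/0.600909 = 0.6342

Final: 0.6342


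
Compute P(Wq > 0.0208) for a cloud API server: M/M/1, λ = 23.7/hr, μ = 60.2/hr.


ρ = 23.7/60.2 = 0.3937
P(Wq > t) = ρ·e^{−(μ−λ)t} = 0.3937·e^{−0.7592}
= 0.3937·0.468041 = 0.184262

Final: 0.184262


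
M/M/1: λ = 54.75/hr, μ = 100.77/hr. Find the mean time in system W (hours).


W = 1/(μ−λ) = 1/(100.77 − 54.75) = 1/46.02 = 0.02173 hr

Final: 0.02173 hr


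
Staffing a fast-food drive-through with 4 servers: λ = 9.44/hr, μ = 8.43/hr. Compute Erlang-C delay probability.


a = λ/μ = 1.1198; ρ = a/4 = 0.2800
P₀ = 0.325539 (from M/M/c formula)
C(c,a) = [a^c/(c!(1−ρ))]·P₀ = [1.57245/(24·0.7200)]·0.325539
= 0.09099·0.325539 = 0.029622

Final: 0.029622


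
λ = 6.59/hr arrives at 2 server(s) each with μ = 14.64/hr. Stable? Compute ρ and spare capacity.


Total capacity cμ = 2·14.64 = 29.28/hr
ρ = λ/(cμ) = 6.59/29.28 = 0.2251
Stable ⇔ ρ < 1: YES
Spare capacity = cμ − λ = 29.28 − 6.59 = 22.69/hr

Final: ρ = 0.2251; stable; margin = 22.69/hr


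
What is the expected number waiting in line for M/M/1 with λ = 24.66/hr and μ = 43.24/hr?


ρ = 24.66/43.24 = 0.5703
Lq = ρ²/(1−ρ) = 0.3252/0.4297 = 0.7569

Final: 0.7569


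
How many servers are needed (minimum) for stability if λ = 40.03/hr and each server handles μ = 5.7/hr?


Stability requires cμ > λ ⇔ c > λ/μ.
λ/μ = 40.03/5.7 = 7.0228
Minimum integer c = ⌊7.0228⌋ + 1 = 8
Check: 8·5.7 = 45.60 > 40.03, while 7·5.7 = 39.90 ≤ 40.03

Final: 8 servers


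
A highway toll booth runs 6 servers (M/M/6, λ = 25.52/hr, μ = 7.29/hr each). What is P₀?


a = λ/μ = 25.52/7.29 = 3.5007; ρ = a/c = 0.5834
Σ_{k=0}^{5} a^k/k! (terms k=0..5) = 1.00000 + 3.50069 + 6.12740 + 7.15004 + 6.25751 + 4.38111 = 28.41674
Tail: a^6/(6!(1−ρ)) = 1840.42808/(720·0.4166) = 6.13644
P₀ = 1/(28.41674 + 6.13644) = 1/34.55319 = 0.028941

Final: 0.028941


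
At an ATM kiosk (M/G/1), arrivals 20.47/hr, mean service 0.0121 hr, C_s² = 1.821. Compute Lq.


ρ = λ·E[S] = 20.47·0.0121 = 0.2477
Lq = ρ²(1+C_s²)/(2(1−ρ)) = 0.06135·(1+1.821)/(2·0.7523)
= 0.06135·2.8210/1.5046 = 0.11502

Final: 0.11502


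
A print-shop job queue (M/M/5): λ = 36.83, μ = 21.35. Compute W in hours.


a = 1.7251; ρ = 0.3450; P₀ = 0.177560
Lq = P₀·a^c·ρ/(c!(1−ρ)²) = 0.01818
Wq = Lq/λ = 0.01818/36.83 = 0.0004936 hr
W = Wq + 1/μ = 0.0004936 + 0.04684 = 0.04733 hr

Final: 0.04733 hr


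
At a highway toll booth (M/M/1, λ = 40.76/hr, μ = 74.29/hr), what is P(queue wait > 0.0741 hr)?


ρ = 40.76/74.29 = 0.5487
P(Wq > t) = ρ·e^{−(μ−λ)t} = 0.5487·e^{−2.4846}
= 0.5487·0.083361 = 0.045737

Final: 0.045737


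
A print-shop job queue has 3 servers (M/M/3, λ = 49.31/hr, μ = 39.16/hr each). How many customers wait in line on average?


a = λ/μ = 1.2592; ρ = a/3 = 0.4197
P₀ = 0.275830
Lq = P₀·a^c·ρ / (c!·(1−ρ)²) = 0.275830·1.99654·0.4197/(6·0.33671)
= 0.11441

Final: 0.11441


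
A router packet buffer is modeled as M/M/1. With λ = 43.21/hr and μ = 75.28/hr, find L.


ρ = λ/μ = 43.21/75.28 = 0.5740
L = ρ/(1−ρ) = 0.5740/(1 − 0.5740) = 0.5740/0.4260 = 1.3474

Final: 1.3474


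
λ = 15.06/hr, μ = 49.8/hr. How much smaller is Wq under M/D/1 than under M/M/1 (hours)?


ρ = 15.06/49.8 = 0.3024
Wq(M/M/1) = ρ/(μ−λ) = 0.3024/34.74 = 0.008705 hr
Wq(M/D/1) = ρ/(2(μ−λ)) = 0.004352 hr
Savings = 0.008705 − 0.004352 = 0.004352 hr

Final: 0.004352 hr


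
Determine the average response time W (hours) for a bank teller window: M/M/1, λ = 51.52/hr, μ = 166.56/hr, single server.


W = 1/(μ−λ) = 1/(166.56 − 51.52) = 1/115.04 = 0.008693 hr

Final: 0.008693 hr


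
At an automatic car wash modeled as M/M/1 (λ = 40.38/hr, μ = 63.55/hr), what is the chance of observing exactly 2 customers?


ρ = 40.38/63.55 = 0.6354
P_n = (1−ρ)·ρ^n = (1 − 0.6354)·0.6354^2 = 0.3646·0.403740 = 0.147201

Final: 0.147201


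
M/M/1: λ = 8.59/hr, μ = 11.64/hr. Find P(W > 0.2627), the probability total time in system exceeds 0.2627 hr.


W ~ Exponential(μ−λ) for M/M/1.
μ − λ = 11.64 − 8.59 = 3.0500
P(W > t) = e^{−(μ−λ)t} = e^{−0.8012} = 0.448774

Final: 0.448774


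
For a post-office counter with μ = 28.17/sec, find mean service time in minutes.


Mean service time = 1/μ = 1/28.17 second = 0.03550 second
In minutes: 0.03550 × 0.0166667 = 0.0005916 min

Final: 0.0005916 min


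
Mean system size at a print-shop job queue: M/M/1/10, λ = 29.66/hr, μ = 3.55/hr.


ρ = 29.66/3.55 = 8.3549
L = ρ[1 − (K+1)ρ^K + Kρ^(K+1)] / [(1−ρ)(1−ρ^(K+1))]
Numerator: 8.3549·(1 − 11·1657402296.901758 + 10·13847479472.142578) = 1004624883966.191895
Denominator: (-7.3549)·(-13847479471.142578) = 101847236335.643021
L = 1004624883966.191895/101847236335.643021 = 9.8640

Final: 9.8640


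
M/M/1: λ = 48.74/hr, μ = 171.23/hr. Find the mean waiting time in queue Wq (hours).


ρ = 48.74/171.23 = 0.2846
Wq = ρ/(μ−λ) = 0.2846/(171.23 − 48.74) = 0.2846/122.49 = 0.002324 hr

Final: 0.002324 hr


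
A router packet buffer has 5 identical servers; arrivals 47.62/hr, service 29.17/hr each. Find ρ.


ρ = λ/(cμ) = 47.62/(5·29.17) = 47.62/145.85 = 0.3265

Final: 0.3265


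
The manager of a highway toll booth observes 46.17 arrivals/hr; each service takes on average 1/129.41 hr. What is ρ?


ρ = λ/μ = 46.17/129.41 = 0.3568

Final: 0.3568


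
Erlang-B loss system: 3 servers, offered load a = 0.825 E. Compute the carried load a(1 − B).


B(3,0.825) = 0.041430 (Erlang-B)
Carried load = a(1 − B) = 0.825·(1 − 0.041430) = 0.825·0.958570 = 0.7908 E

Final: 0.7908 Erlangs


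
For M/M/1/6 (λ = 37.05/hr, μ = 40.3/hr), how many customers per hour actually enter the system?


ρ = 0.9194; P_K = (1−ρ)ρ^6/(1−ρ^7) = 0.109453
λ_eff = λ(1 − P_K) = 37.05·(1 − 0.109453) = 37.05·0.890547 = 32.9948 /hr

Final: 32.9948 /hr


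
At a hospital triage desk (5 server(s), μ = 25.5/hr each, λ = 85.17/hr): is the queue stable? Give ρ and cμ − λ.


Total capacity cμ = 5·25.5 = 127.50/hr
ρ = λ/(cμ) = 85.17/127.50 = 0.6680
Stable ⇔ ρ < 1: YES
Spare capacity = cμ − λ = 127.50 − 85.17 = 42.33/hr

Final: ρ = 0.6680; stable; margin = 42.33/hr


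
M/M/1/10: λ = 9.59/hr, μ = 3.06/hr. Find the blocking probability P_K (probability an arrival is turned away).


ρ = λ/μ = 9.59/3.06 = 3.1340
P_K = (1−ρ)ρ^K/(1−ρ^(K+1)) = (-2.1340·91405.390188)/(1 − 286463.298007)
= -195057.907819/-286462.298007 = 0.680920

Final: 0.680920


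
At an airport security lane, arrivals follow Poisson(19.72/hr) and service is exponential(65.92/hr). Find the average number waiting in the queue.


ρ = 19.72/65.92 = 0.2992
Lq = ρ²/(1−ρ) = 0.08949/0.7008 = 0.1277

Final: 0.1277


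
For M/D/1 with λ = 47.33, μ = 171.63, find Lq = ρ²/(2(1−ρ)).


ρ = 47.33/171.63 = 0.2758
M/D/1: Lq = ρ²/(2(1−ρ)) = 0.07605/(2·0.7242) = 0.05250

Final: 0.05250


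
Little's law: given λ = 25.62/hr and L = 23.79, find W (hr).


W = L/λ = 23.79/25.62 = 0.9286 hr

Final: 0.9286 hr


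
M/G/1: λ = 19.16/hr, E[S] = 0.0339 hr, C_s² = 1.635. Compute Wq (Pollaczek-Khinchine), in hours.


ρ = λ·E[S] = 19.16·0.0339 = 0.6495
E[S²] = E[S]²(1+C_s²) = 0.0339²·(1+1.635) = 0.003028
Wq = λ·E[S²]/(2(1−ρ)) = 19.16·0.003028/(2·0.3505) = 0.08277 hr

Final: 0.08277 hr


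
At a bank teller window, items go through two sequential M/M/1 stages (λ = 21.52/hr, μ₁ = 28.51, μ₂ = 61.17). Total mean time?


Each node sees arrival rate λ = 21.52/hr (tandem ⇒ throughput preserved).
W₁ = 1/(μ₁−λ) = 1/(28.51−21.52) = 0.14306 hr
W₂ = 1/(μ₂−λ) = 1/(61.17−21.52) = 0.02522 hr
W_total = W₁ + W₂ = 0.14306 + 0.02522 = 0.16828 hr

Final: 0.16828 hr


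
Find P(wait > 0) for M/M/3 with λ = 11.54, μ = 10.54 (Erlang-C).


a = λ/μ = 1.0949; ρ = a/3 = 0.3650
P₀ = 0.329086 (from M/M/c formula)
C(c,a) = [a^c/(c!(1−ρ))]·P₀ = [1.31249/(6·0.6350)]·0.329086
= 0.34446·0.329086 = 0.113358

Final: 0.113358


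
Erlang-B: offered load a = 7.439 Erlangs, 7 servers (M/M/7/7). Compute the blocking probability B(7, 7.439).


B(c,a) = (a^c/c!) / Σ_{k=0}^{c} a^k/k!
a^7/7! = 250.133220
Σ terms (k=0..7): 1.00000 + 7.43900 + 27.66936 + 68.61079 + 127.59892 + 189.84167 + 235.37203 + 250.13322 = 907.664993
B = 250.133220/907.664993 = 0.275579

Final: 0.275579


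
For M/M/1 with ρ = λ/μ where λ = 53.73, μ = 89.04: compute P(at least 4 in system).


ρ = 53.73/89.04 = 0.6034
P(N ≥ n) = ρ^n = 0.6034^4 = 0.132595

Final: 0.132595


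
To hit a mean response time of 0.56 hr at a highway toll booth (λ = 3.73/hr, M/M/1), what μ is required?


W = 1/(μ−λ) ⇒ μ − λ = 1/W = 1/0.56 = 1.7857
μ = λ + 1/W = 3.73 + 1.7857 = 5.5157 per hr

Final: 5.5157 /hr


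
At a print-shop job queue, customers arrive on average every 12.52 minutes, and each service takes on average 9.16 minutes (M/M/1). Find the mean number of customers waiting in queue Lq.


λ = 60/12.52 = 4.7923 /hr
μ = 60/9.16 = 6.5502 /hr
ρ = λ/μ = 4.7923/6.5502 = 0.7316
Lq = ρ²/(1−ρ) = 0.5353/0.2684 = 1.9946

Final: 1.9946


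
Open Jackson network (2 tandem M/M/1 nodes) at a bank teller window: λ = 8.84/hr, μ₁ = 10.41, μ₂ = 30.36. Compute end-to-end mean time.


Each node sees arrival rate λ = 8.84/hr (tandem ⇒ throughput preserved).
W₁ = 1/(μ₁−λ) = 1/(10.41−8.84) = 0.63694 hr
W₂ = 1/(μ₂−λ) = 1/(30.36−8.84) = 0.04647 hr
W_total = W₁ + W₂ = 0.63694 + 0.04647 = 0.68341 hr

Final: 0.68341 hr


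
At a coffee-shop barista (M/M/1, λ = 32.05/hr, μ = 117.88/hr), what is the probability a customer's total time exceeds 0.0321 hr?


W ~ Exponential(μ−λ) for M/M/1.
μ − λ = 117.88 − 32.05 = 85.8300
P(W > t) = e^{−(μ−λ)t} = e^{−2.7551} = 0.063600

Final: 0.063600


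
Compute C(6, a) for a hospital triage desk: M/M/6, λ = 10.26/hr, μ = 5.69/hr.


a = λ/μ = 1.8032; ρ = a/6 = 0.3005
P₀ = 0.164647 (from M/M/c formula)
C(c,a) = [a^c/(c!(1−ρ))]·P₀ = [34.37246/(720·0.6995)]·0.164647
= 0.06825·0.164647 = 0.011237

Final: 0.011237


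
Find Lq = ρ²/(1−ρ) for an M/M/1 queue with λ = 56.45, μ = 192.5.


ρ = 56.45/192.5 = 0.2932
Lq = ρ²/(1−ρ) = 0.08599/0.7068 = 0.1217

Final: 0.1217


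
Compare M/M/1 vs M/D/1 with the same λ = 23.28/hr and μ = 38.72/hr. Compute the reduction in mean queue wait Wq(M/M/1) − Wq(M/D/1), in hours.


ρ = 23.28/38.72 = 0.6012
Wq(M/M/1) = ρ/(μ−λ) = 0.6012/15.44 = 0.03894 hr
Wq(M/D/1) = ρ/(2(μ−λ)) = 0.01947 hr
Savings = 0.03894 − 0.01947 = 0.01947 hr

Final: 0.01947 hr


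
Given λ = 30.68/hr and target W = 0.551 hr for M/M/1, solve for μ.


W = 1/(μ−λ) ⇒ μ − λ = 1/W = 1/0.551 = 1.8149
μ = λ + 1/W = 30.68 + 1.8149 = 32.4949 per hr

Final: 32.4949 /hr


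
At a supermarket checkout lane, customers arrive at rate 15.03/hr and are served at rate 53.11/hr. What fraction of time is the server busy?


ρ = λ/μ = 15.03/53.11 = 0.2830

Final: 0.2830


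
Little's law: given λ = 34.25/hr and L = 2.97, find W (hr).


W = L/λ = 2.97/34.25 = 0.08672 hr

Final: 0.08672 hr


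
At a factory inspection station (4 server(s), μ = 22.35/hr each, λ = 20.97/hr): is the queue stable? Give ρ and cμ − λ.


Total capacity cμ = 4·22.35 = 89.40/hr
ρ = λ/(cμ) = 20.97/89.40 = 0.2346
Stable ⇔ ρ < 1: YES
Spare capacity = cμ − λ = 89.40 − 20.97 = 68.43/hr

Final: ρ = 0.2346; stable; margin = 68.43/hr


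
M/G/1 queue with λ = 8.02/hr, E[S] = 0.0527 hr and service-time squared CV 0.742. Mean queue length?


ρ = λ·E[S] = 8.02·0.0527 = 0.4227
Lq = ρ²(1+C_s²)/(2(1−ρ)) = 0.1786·(1+0.742)/(2·0.5773)
= 0.1786·1.7420/1.1547 = 0.26950

Final: 0.26950


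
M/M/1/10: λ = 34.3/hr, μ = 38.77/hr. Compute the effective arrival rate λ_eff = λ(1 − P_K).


ρ = 0.8847; P_K = (1−ρ)ρ^10/(1−ρ^11) = 0.045761
λ_eff = λ(1 − P_K) = 34.3·(1 − 0.045761) = 34.3·0.954239 = 32.7304 /hr

Final: 32.7304 /hr


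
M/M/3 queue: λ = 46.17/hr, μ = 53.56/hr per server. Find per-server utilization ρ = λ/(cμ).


ρ = λ/(cμ) = 46.17/(3·53.56) = 46.17/160.68 = 0.2873

Final: 0.2873


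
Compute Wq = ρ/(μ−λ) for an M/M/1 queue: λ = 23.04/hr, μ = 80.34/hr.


ρ = 23.04/80.34 = 0.2868
Wq = ρ/(μ−λ) = 0.2868/(80.34 − 23.04) = 0.2868/57.30 = 0.005005 hr

Final: 0.005005 hr


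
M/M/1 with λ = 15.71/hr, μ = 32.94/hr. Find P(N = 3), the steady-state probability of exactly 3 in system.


ρ = 15.71/32.94 = 0.4769
P_n = (1−ρ)·ρ^n = (1 − 0.4769)·0.4769^3 = 0.5231·0.108482 = 0.056744

Final: 0.056744


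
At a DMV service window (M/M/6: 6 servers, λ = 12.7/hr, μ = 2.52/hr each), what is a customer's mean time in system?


a = 5.0397; ρ = 0.8399; P₀ = 0.004233
Lq = P₀·a^c·ρ/(c!(1−ρ)²) = 3.15864
Wq = Lq/λ = 3.15864/12.7 = 0.24871 hr
W = Wq + 1/μ = 0.24871 + 0.39683 = 0.64554 hr

Final: 0.64554 hr


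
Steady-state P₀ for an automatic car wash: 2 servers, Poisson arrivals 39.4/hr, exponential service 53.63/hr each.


a = λ/μ = 39.4/53.63 = 0.7347; ρ = a/c = 0.3673
Σ_{k=0}^{1} a^k/k! (terms k=0..1) = 1.00000 + 0.73466 = 1.73466
Tail: a^2/(2!(1−ρ)) = 0.53973/(2·0.6327) = 0.42655
P₀ = 1/(1.73466 + 0.42655) = 1/2.16121 = 0.462703

Final: 0.462703


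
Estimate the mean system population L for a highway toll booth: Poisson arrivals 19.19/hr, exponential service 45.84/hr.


ρ = λ/μ = 19.19/45.84 = 0.4186
L = ρ/(1−ρ) = 0.4186/(1 − 0.4186) = 0.4186/0.5814 = 0.7201

Final: 0.7201


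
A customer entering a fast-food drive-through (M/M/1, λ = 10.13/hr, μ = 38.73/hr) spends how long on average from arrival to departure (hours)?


W = 1/(μ−λ) = 1/(38.73 − 10.13) = 1/28.60 = 0.03497 hr

Final: 0.03497 hr


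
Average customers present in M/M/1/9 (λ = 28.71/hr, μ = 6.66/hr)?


ρ = 28.71/6.66 = 4.3108
L = ρ[1 − (K+1)ρ^K + Kρ^(K+1)] / [(1−ρ)(1−ρ^(K+1))]
Numerator: 4.3108·(1 − 10·514079.954697 + 9·2216101.426331) = 63817735.925822
Denominator: (-3.3108)·(-2216100.426331) = 7337089.249338
L = 63817735.925822/7337089.249338 = 8.6980

Final: 8.6980


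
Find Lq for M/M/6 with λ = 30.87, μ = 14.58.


a = λ/μ = 2.1173; ρ = a/6 = 0.3529
P₀ = 0.120107
Lq = P₀·a^c·ρ / (c!·(1−ρ)²) = 0.120107·90.08959·0.3529/(720·0.41876)
= 0.01266

Final: 0.01266


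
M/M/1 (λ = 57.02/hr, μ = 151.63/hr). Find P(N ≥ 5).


ρ = 57.02/151.63 = 0.3760
P(N ≥ n) = ρ^n = 0.3760^5 = 0.007520

Final: 0.007520


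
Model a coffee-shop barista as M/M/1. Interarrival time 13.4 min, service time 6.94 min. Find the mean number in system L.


λ = 60/13.4 = 4.4776 /hr
μ = 60/6.94 = 8.6455 /hr
ρ = λ/μ = 4.4776/8.6455 = 0.5179
L = ρ/(1−ρ) = 0.5179/0.4821 = 1.0743

Final: 1.0743


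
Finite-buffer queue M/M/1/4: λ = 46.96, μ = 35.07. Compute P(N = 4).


ρ = λ/μ = 46.96/35.07 = 1.3390
P_K = (1−ρ)ρ^K/(1−ρ^(K+1)) = (-0.3390·3.214913)/(1 − 4.304886)
= -1.089972/-3.304886 = 0.329806

Final: 0.329806


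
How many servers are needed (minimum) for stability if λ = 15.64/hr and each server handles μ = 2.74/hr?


Stability requires cμ > λ ⇔ c > λ/μ.
λ/μ = 15.64/2.74 = 5.7080
Minimum integer c = ⌊5.7080⌋ + 1 = 6
Check: 6·2.74 = 16.44 > 15.64, while 5·2.74 = 13.70 ≤ 15.64

Final: 6 servers


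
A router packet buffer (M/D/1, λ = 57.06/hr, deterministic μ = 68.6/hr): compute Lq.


ρ = 57.06/68.6 = 0.8318
M/D/1: Lq = ρ²/(2(1−ρ)) = 0.6919/(2·0.1682) = 2.05638

Final: 2.05638


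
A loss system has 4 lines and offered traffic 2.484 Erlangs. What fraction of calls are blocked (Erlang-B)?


B(c,a) = (a^c/c!) / Σ_{k=0}^{c} a^k/k!
a^4/4! = 1.586336
Σ terms (k=0..4): 1.00000 + 2.48400 + 3.08513 + 2.55449 + 1.58634 = 10.709950
B = 1.586336/10.709950 = 0.148118

Final: 0.148118


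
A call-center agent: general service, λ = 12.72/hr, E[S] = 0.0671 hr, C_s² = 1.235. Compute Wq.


ρ = λ·E[S] = 12.72·0.0671 = 0.8535
E[S²] = E[S]²(1+C_s²) = 0.0671²·(1+1.235) = 0.010063
Wq = λ·E[S²]/(2(1−ρ)) = 12.72·0.010063/(2·0.1465) = 0.43690 hr

Final: 0.43690 hr


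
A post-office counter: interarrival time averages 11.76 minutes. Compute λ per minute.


λ = 1/(interarrival time) in consistent units.
1 minute = 1 min, so λ = 1/11.76 = 0.08503 per minute

Final: 0.08503 /min


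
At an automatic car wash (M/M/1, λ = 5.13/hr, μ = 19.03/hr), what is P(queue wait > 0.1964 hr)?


ρ = 5.13/19.03 = 0.2696
P(Wq > t) = ρ·e^{−(μ−λ)t} = 0.2696·e^{−2.7300}
= 0.2696·0.065222 = 0.017582

Final: 0.017582


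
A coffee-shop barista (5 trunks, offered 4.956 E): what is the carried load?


B(5,4.956) = 0.281287 (Erlang-B)
Carried load = a(1 − B) = 4.956·(1 − 0.281287) = 4.956·0.718713 = 3.5619 E

Final: 3.5619 Erlangs


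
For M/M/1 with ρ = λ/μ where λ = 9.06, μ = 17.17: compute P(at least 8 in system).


ρ = 9.06/17.17 = 0.5277
P(N ≥ n) = ρ^n = 0.5277^8 = 0.006010

Final: 0.006010


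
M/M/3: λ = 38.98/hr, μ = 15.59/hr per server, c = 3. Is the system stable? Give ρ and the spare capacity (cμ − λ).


Total capacity cμ = 3·15.59 = 46.77/hr
ρ = λ/(cμ) = 38.98/46.77 = 0.8334
Stable ⇔ ρ < 1: YES
Spare capacity = cμ − λ = 46.77 − 38.98 = 7.79/hr

Final: ρ = 0.8334; stable; margin = 7.79/hr


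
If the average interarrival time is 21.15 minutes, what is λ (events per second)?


λ = 1/(interarrival time) in consistent units.
1 second = 0.0166667 min, so λ = 0.0166667/21.15 = 0.0007880 per second

Final: 0.0007880 /sec
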